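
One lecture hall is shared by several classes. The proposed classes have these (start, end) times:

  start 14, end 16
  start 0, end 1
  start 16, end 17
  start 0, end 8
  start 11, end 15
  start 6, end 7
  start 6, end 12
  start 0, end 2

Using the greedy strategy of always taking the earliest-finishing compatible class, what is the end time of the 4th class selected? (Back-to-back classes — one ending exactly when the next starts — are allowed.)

Order by finish time; keep every interval that doesn't clash with the previous kept one.
Sorted by end: (0,1)  (0,2)  (6,7)  (0,8)  (6,12)  (11,15)  (14,16)  (16,17)
take (0,1); take (6,7); skip (0,8); take (11,15); take (16,17).
Selected: (0,1) (6,7) (11,15) (16,17)

17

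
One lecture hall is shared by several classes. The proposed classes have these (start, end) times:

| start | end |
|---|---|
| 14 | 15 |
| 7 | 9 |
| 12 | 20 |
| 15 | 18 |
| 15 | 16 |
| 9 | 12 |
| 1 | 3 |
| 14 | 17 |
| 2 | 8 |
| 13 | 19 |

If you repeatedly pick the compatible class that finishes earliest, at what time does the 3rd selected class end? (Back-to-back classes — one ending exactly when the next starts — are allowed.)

Greedy by earliest finish: after sorting by end time, pick each interval compatible with the last pick.
Sorted by end: (1,3)  (2,8)  (7,9)  (9,12)  (14,15)  (15,16)  (14,17)  (15,18)  (13,19)  (12,20)
take (1,3); skip (2,8); take (7,9); take (9,12); take (14,15); take (15,16); skip (15,18).
Selected: (1,3) (7,9) (9,12) (14,15) (15,16)

12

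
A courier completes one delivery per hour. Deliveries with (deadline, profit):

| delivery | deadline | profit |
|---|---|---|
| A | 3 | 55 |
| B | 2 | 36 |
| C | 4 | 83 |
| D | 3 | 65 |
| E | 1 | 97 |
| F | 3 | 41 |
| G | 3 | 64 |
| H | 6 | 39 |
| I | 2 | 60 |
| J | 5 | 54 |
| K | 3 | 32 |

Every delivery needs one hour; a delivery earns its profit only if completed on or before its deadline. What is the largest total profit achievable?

Profit order: E=97 C=83 D=65 G=64 I=60 A=55 J=54 F=41 H=39 B=36 K=32
Assign: E→slot 1, C→slot 4, D→slot 3, G→slot 2, I skipped, A skipped, J→slot 5, F skipped, H→slot 6, B skipped, K skipped.
Slots: [1:E] [2:G] [3:D] [4:C] [5:J] [6:H]
Profit = 97 + 64 + 65 + 83 + 54 + 39 = 402

402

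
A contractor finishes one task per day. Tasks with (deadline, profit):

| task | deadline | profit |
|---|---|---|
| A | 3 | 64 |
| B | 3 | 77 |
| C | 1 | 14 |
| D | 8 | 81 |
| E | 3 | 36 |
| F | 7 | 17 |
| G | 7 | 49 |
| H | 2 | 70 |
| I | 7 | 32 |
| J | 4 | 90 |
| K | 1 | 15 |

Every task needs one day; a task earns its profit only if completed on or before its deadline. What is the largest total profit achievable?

480

Profit order: J=90 D=81 B=77 H=70 A=64 G=49 E=36 I=32 F=17 K=15 C=14
Assign: J→slot 4, D→slot 8, B→slot 3, H→slot 2, A→slot 1, G→slot 7, E skipped, I→slot 6, F→slot 5, K skipped, C skipped.
Slots: [1:A] [2:H] [3:B] [4:J] [5:F] [6:I] [7:G] [8:D]
Profit = 64 + 70 + 77 + 90 + 17 + 32 + 49 + 81 = 480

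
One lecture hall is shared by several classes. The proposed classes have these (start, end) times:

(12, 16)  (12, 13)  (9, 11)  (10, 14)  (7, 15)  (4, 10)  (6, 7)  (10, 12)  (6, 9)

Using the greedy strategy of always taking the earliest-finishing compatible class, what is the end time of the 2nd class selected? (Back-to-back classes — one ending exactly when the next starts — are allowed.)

Order by finish time; keep every interval that doesn't clash with the previous kept one.
By end time: (6,7), (6,9), (4,10), (9,11), (10,12), (12,13), (10,14), (7,15), (12,16).
Pick (6,7); next start ≥ 7 → (9,11); next start ≥ 11 → (12,13).
Selected: (6,7) (9,11) (12,13)

11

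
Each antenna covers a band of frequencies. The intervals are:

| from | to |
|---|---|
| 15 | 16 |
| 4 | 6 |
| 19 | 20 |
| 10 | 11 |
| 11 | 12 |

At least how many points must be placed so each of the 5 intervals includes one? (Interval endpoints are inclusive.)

Sort by right endpoint; whenever an interval is uncovered, place a point at its right end.
By right end: [4,6]  [10,11]  [11,12]  [15,16]  [19,20]
[4,6] uncovered → point at 6; [10,11] uncovered → point at 11; [15,16] uncovered → point at 16; [19,20] uncovered → point at 20.
Points: 6, 11, 16, 20 (4 total).

4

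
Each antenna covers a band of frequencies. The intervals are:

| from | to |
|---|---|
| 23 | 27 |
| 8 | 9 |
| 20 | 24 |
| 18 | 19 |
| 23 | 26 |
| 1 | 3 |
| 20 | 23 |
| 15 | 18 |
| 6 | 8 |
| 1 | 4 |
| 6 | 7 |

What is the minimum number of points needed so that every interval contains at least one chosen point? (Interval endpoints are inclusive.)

Process intervals by earliest right end; each time one isn't hit yet, stab at its right endpoint.
Sorted: [1,3] [1,4] [6,7] [6,8] [8,9] [15,18] [18,19] [20,23] [20,24] [23,26] [23,27]
{[1,3],[1,4]} hit by 3; {[6,7],[6,8]} hit by 7; {[8,9]} hit by 9; {[15,18],[18,19]} hit by 18; {[20,23],[20,24],[23,26],[23,27]} hit by 23.
Points: 3, 7, 9, 18, 23 (5 total).

5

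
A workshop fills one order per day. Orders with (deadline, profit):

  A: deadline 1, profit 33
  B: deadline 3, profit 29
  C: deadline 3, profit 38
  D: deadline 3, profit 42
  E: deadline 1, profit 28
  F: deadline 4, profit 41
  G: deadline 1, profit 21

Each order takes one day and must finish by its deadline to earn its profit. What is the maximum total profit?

Sort by profit descending; place each in the latest free slot ≤ its deadline.
By profit: D(d3,42), F(d4,41), C(d3,38), A(d1,33), B(d3,29), E(d1,28), G(d1,21)
D→slot 3; F→slot 4; C→slot 2; A→slot 1; B skipped; E skipped; G skipped.
Profit = 33 + 38 + 42 + 41 = 154

154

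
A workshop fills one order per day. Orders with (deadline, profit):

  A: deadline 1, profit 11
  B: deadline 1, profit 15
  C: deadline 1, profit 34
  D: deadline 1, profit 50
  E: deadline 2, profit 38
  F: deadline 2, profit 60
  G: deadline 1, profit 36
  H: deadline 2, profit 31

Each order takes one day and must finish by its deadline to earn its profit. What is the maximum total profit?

Profit order: F=60 D=50 E=38 G=36 C=34 H=31 B=15 A=11
Assign: F→slot 2, D→slot 1, E skipped, G skipped, C skipped, H skipped, B skipped, A skipped.
Slots: [1:D] [2:F]
Profit = 50 + 60 = 110

110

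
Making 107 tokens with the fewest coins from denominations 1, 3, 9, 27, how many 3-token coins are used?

107 − 3×27→26 − 2×9→8 − 2×3→2 − 2×1→0
Count of 3: 2

2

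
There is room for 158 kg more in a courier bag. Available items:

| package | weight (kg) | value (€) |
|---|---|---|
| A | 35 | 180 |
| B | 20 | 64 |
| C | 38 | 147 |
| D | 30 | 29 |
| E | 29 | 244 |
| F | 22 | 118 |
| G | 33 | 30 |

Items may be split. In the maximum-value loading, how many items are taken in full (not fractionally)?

Greedy by value/weight ratio, highest first.
Ratios (sorted): E 8.41, F 5.36, A 5.14, C 3.87, B 3.20, D 0.97, G 0.91
take E (29 @ 244); take F (22 @ 118); take A (35 @ 180); take C (38 @ 147); take B (20 @ 64); take 14/30 of D → 13.53. Capacity used 158/158.
5 item(s) taken whole; one partial (take 14/30 of D).

5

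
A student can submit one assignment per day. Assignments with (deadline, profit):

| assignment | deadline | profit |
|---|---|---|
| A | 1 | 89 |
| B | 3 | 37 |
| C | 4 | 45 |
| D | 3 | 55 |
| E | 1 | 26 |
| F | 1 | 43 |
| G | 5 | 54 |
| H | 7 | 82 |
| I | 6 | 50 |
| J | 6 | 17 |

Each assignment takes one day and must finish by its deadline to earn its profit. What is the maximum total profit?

Sort by profit descending; place each in the latest free slot ≤ its deadline.
By profit: A(d1,89), H(d7,82), D(d3,55), G(d5,54), I(d6,50), C(d4,45), F(d1,43), B(d3,37), E(d1,26), J(d6,17)
A→slot 1; H→slot 7; D→slot 3; G→slot 5; I→slot 6; C→slot 4; F skipped; B→slot 2; E skipped; J skipped.
Profit = 89 + 37 + 55 + 45 + 54 + 50 + 82 = 412

412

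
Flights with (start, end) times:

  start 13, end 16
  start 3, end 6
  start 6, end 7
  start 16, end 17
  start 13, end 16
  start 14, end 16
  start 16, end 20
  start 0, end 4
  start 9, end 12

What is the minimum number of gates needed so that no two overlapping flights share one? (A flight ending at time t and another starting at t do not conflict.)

Events (time:±→running): 0:+→1 3:+→2 4:-→1 6:-→0 6:+→1 7:-→0 9:+→1 12:-→0 13:+→1 13:+→2 14:+→3 … peak 3.

3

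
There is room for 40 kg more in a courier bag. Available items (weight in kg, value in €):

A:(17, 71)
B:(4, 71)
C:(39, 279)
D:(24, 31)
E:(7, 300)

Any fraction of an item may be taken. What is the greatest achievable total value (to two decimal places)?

578.46

Sort by value per unit weight and fill in that order.
Ratios (sorted): E 42.86, B 17.75, C 7.15, A 4.18, D 1.29
take E (7 @ 300); take B (4 @ 71); take 29/39 of C → 207.46. Capacity used 40/40.
Total value = 578.46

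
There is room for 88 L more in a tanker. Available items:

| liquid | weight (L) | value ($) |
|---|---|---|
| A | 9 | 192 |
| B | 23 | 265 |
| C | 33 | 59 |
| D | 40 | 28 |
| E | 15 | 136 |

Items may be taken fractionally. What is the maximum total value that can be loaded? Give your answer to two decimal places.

657.60

Greedy by value/weight ratio, highest first.
Ratios (sorted): A 21.33, B 11.52, E 9.07, C 1.79, D 0.70
take A (9 @ 192); take B (23 @ 265); take E (15 @ 136); take C (33 @ 59); take 8/40 of D → 5.60. Capacity used 88/88.
Total value = 657.60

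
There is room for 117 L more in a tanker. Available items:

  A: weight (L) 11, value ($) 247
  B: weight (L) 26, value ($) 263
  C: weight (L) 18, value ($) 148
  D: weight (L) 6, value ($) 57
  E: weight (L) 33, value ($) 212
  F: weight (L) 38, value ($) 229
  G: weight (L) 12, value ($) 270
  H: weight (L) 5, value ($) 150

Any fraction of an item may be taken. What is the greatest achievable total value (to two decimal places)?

1383.16

Sort by value per unit weight and fill in that order.
Ratios (sorted): H 30.00, G 22.50, A 22.45, B 10.12, D 9.50, C 8.22, E 6.42, F 6.03
take H (5 @ 150); take G (12 @ 270); take A (11 @ 247); take B (26 @ 263); take D (6 @ 57); take C (18 @ 148); take E (33 @ 212); take 6/38 of F → 36.16. Capacity used 117/117.
Total value = 1383.16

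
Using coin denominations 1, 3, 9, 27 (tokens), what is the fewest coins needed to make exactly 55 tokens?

Use the largest denomination that fits, subtract, and repeat.
55 = 2×27 + 1×1
Total coins = 2 + 1 = 3

3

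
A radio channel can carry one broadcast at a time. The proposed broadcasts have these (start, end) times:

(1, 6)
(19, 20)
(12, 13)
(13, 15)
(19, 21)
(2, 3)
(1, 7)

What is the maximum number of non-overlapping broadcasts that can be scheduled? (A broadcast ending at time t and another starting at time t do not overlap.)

Sorted by end: (2,3)  (1,6)  (1,7)  (12,13)  (13,15)  (19,20)  (19,21)
take (2,3); take (12,13); take (13,15); take (19,20).
Selected 4 broadcasts.

4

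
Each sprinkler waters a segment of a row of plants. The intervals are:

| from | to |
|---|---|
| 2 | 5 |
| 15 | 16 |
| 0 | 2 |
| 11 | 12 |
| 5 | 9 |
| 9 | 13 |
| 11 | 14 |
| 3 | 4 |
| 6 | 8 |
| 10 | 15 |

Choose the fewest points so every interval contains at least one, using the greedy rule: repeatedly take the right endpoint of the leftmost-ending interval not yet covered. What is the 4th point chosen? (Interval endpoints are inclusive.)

12

Sort by right endpoint; whenever an interval is uncovered, place a point at its right end.
Sorted: [0,2] [3,4] [2,5] [6,8] [5,9] [11,12] [9,13] [11,14] [10,15] [15,16]
{[0,2]} hit by 2; {[3,4],[2,5]} hit by 4; {[6,8],[5,9]} hit by 8; {[11,12],[9,13],[11,14],[10,15]} hit by 12; {[15,16]} hit by 16.
Points: 2, 4, 8, 12, 16 (5 total).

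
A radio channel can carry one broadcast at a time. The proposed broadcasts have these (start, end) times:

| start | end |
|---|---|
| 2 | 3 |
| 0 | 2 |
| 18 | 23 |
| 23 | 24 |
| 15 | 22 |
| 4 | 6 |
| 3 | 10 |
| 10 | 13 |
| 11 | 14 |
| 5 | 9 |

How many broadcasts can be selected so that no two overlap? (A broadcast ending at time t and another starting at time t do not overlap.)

6

Sorted by end: (0,2)  (2,3)  (4,6)  (5,9)  (3,10)  (10,13)  (11,14)  (15,22)  (18,23)  (23,24)
take (0,2); take (2,3); take (4,6); take (10,13); take (15,22); take (23,24).
Selected 6 broadcasts.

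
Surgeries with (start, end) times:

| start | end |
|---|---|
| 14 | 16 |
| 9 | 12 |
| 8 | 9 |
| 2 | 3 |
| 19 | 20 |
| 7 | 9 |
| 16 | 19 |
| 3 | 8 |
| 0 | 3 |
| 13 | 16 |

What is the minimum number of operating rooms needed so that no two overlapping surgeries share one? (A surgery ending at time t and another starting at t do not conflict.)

2

Events (time:±→running): 0:+→1 2:+→2 … peak 2.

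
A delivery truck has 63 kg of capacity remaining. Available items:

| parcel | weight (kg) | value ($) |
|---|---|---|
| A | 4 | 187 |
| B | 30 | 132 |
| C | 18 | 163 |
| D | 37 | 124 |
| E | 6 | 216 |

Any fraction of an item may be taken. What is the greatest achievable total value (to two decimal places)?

Greedy by value/weight ratio, highest first.
Ratios (sorted): A 46.75, E 36.00, C 9.06, B 4.40, D 3.35
take A (4 @ 187); take E (6 @ 216); take C (18 @ 163); take B (30 @ 132); take 5/37 of D → 16.76. Capacity used 63/63.
Total value = 714.76

714.76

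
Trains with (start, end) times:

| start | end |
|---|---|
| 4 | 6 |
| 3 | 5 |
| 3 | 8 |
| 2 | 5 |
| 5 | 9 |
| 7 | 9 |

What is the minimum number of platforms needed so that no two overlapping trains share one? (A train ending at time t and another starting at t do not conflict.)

4

The answer is the maximum number of intervals overlapping at any instant.
Events (time:±→running): 2:+→1 3:+→2 3:+→3 4:+→4 … peak 4.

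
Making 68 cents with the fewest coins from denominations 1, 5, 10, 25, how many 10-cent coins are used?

1

68 = 2×25 + 1×10 + 1×5 + 3×1
Count of 10: 1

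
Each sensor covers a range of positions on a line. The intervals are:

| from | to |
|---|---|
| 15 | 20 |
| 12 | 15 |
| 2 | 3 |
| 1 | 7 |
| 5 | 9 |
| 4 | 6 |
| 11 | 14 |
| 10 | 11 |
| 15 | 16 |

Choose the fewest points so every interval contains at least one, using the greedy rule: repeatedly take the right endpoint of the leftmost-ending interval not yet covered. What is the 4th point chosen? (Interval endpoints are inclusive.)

15

Sorted: [2,3] [4,6] [1,7] [5,9] [10,11] [11,14] [12,15] [15,16] [15,20]
{[2,3]} hit by 3; {[4,6],[1,7],[5,9]} hit by 6; {[10,11],[11,14]} hit by 11; {[12,15],[15,16],[15,20]} hit by 15.
Points: 3, 6, 11, 15 (4 total).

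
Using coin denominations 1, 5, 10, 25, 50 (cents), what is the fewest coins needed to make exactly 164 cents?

164 = 3×50 + 1×10 + 4×1
Total coins = 3 + 1 + 4 = 8

8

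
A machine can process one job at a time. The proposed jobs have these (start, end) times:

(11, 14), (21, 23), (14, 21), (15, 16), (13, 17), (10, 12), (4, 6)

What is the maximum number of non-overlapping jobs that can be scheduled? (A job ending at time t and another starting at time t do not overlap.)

Order by finish time; keep every interval that doesn't clash with the previous kept one.
Sorted by end: (4,6)  (10,12)  (11,14)  (15,16)  (13,17)  (14,21)  (21,23)
take (4,6); take (10,12); skip (11,14); take (15,16); take (21,23).
Selected 4 jobs.

4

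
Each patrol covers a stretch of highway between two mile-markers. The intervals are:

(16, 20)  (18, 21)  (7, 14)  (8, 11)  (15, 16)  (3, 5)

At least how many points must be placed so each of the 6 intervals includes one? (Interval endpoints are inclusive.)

Sort by right endpoint; whenever an interval is uncovered, place a point at its right end.
By right end: [3,5]  [8,11]  [7,14]  [15,16]  [16,20]  [18,21]
[3,5] uncovered → point at 5; [8,11] uncovered → point at 11; [15,16] uncovered → point at 16; [18,21] uncovered → point at 21.
Points: 5, 11, 16, 21 (4 total).

4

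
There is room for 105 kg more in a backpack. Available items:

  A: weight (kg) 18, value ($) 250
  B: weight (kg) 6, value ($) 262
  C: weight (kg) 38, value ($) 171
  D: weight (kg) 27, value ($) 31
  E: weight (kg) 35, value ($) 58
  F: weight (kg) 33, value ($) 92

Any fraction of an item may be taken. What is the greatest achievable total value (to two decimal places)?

791.57

Greedy by value/weight ratio, highest first.
Ratios (sorted): B 43.67, A 13.89, C 4.50, F 2.79, E 1.66, D 1.15
take B (6 @ 262); take A (18 @ 250); take C (38 @ 171); take F (33 @ 92); take 10/35 of E → 16.57. Capacity used 105/105.
Total value = 791.57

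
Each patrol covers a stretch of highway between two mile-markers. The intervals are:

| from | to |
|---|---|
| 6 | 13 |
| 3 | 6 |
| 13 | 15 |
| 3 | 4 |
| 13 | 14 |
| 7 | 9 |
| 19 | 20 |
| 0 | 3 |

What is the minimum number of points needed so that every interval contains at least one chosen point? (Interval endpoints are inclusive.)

4

Sorted: [0,3] [3,4] [3,6] [7,9] [6,13] [13,14] [13,15] [19,20]
{[0,3],[3,4],[3,6]} hit by 3; {[7,9],[6,13]} hit by 9; {[13,14],[13,15]} hit by 14; {[19,20]} hit by 20.
Points: 3, 9, 14, 20 (4 total).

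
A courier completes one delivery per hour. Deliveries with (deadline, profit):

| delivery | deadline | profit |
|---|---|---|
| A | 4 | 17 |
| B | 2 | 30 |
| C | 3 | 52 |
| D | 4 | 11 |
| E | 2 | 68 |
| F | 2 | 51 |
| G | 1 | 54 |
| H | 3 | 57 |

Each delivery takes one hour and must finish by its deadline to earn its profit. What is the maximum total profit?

Sort by profit descending; place each in the latest free slot ≤ its deadline.
Profit order: E=68 H=57 G=54 C=52 F=51 B=30 A=17 D=11
Assign: E→slot 2, H→slot 3, G→slot 1, C skipped, F skipped, B skipped, A→slot 4, D skipped.
Slots: [1:G] [2:E] [3:H] [4:A]
Profit = 54 + 68 + 57 + 17 = 196

196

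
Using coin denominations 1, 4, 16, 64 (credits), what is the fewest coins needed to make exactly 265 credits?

7

Greedy: take as many of the largest coin as possible, then repeat with the remainder.
265 − 4×64→9 − 2×4→1 − 1×1→0
Total coins = 4 + 2 + 1 = 7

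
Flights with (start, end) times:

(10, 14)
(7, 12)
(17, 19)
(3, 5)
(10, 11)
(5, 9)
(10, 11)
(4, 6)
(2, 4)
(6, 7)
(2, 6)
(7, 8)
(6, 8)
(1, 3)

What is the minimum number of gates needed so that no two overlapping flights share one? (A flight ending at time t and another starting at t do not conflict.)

4

Count concurrent intervals with a sweep; the peak is the room count.
starts: [1, 2, 2, 3, 4, 5, 6, 6, 7, 7, 10, 10, 10, 17]
ends:   [3, 4, 5, 6, 6, 7, 8, 8, 9, 11, 11, 12, 14, 19]
s1→1 s2→2 s2→3 e3→2 s3→3 e4→2 s4→3 e5→2 s5→3 e6→2 e6→1 s6→2 s6→3 e7→2 s7→3 s7→4  — peak 4.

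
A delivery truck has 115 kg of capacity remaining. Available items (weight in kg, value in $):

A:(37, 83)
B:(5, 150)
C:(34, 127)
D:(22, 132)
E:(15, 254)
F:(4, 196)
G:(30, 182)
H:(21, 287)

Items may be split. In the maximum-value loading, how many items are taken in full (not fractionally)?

Order: F (196/4=49.00) > B (150/5=30.00) > E (254/15=16.93) > H (287/21=13.67) > G (182/30=6.07) > D (132/22=6.00) > C (127/34=3.74) > A (83/37=2.24)
Fill: take F (4 @ 196) → take B (5 @ 150) → take E (15 @ 254) → take H (21 @ 287) → take G (30 @ 182) → take D (22 @ 132) → take 18/34 of C → 67.24; 115/115 used.
6 item(s) taken whole; one partial (take 18/34 of C).

6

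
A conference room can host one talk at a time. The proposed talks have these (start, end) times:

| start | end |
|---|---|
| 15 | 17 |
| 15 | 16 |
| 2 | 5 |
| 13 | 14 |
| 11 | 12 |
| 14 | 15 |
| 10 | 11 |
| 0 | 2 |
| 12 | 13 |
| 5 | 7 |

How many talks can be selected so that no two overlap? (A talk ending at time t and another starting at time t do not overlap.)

9

Order by finish time; keep every interval that doesn't clash with the previous kept one.
By end time: (0,2), (2,5), (5,7), (10,11), (11,12), (12,13), (13,14), (14,15), (15,16), (15,17).
Pick (0,2); next start ≥ 2 → (2,5); next start ≥ 5 → (5,7); next start ≥ 7 → (10,11); next start ≥ 11 → (11,12); next start ≥ 12 → (12,13); next start ≥ 13 → (13,14); next start ≥ 14 → (14,15); next start ≥ 15 → (15,16).
Selected 9 talks.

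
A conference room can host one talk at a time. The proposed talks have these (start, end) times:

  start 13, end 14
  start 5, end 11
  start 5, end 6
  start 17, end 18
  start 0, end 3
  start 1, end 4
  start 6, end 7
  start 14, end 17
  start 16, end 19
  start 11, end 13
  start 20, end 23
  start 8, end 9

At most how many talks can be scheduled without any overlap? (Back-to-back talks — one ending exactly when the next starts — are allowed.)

9

Sorted by end: (0,3)  (1,4)  (5,6)  (6,7)  (8,9)  (5,11)  (11,13)  (13,14)  (14,17)  (17,18)  (16,19)  (20,23)
take (0,3); take (5,6); take (6,7); take (8,9); take (11,13); take (13,14); take (14,17); take (17,18); take (20,23).
Selected 9 talks.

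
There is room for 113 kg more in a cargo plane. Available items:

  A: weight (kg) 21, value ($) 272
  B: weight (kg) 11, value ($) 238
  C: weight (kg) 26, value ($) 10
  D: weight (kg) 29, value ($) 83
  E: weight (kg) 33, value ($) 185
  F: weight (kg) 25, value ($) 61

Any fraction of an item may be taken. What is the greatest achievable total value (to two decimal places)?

Order: B (238/11=21.64) > A (272/21=12.95) > E (185/33=5.61) > D (83/29=2.86) > F (61/25=2.44) > C (10/26=0.38)
Fill: take B (11 @ 238) → take A (21 @ 272) → take E (33 @ 185) → take D (29 @ 83) → take 19/25 of F → 46.36; 113/113 used.
Total value = 824.36

824.36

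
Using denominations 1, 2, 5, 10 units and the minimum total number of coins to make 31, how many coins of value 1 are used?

Use the largest denomination that fits, subtract, and repeat.
31 − 3×10→1 − 1×1→0
Count of 1: 1

1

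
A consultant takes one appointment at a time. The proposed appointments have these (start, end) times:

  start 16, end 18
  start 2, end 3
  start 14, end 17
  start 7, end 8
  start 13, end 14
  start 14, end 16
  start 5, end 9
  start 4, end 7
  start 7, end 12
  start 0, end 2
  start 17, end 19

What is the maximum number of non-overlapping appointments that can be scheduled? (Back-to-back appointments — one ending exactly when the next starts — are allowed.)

Order by finish time; keep every interval that doesn't clash with the previous kept one.
Sorted by end: (0,2)  (2,3)  (4,7)  (7,8)  (5,9)  (7,12)  (13,14)  (14,16)  (14,17)  (16,18)  (17,19)
take (0,2); take (2,3); take (4,7); take (7,8); skip (5,9); take (13,14); take (14,16); take (16,18).
Selected 7 appointments.

7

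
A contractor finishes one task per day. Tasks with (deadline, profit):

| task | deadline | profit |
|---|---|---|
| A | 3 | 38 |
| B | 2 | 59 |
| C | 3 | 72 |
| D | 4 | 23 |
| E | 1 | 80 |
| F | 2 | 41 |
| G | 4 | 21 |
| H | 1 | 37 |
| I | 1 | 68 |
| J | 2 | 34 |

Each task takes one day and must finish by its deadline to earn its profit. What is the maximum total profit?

Take jobs in profit order; each goes to the latest open slot no later than its deadline.
By profit: E(d1,80), C(d3,72), I(d1,68), B(d2,59), F(d2,41), A(d3,38), H(d1,37), J(d2,34), D(d4,23), G(d4,21)
E→slot 1; C→slot 3; I skipped; B→slot 2; F skipped; A skipped; H skipped; J skipped; D→slot 4; G skipped.
Profit = 80 + 59 + 72 + 23 = 234

234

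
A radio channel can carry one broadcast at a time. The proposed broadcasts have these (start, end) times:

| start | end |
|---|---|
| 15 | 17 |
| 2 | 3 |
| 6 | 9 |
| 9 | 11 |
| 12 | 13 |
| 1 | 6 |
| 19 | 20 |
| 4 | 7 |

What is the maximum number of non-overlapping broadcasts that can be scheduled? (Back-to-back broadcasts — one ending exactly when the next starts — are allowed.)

6

Sorted by end: (2,3)  (1,6)  (4,7)  (6,9)  (9,11)  (12,13)  (15,17)  (19,20)
take (2,3); take (4,7); skip (6,9); take (9,11); take (12,13); take (15,17); take (19,20).
Selected 6 broadcasts.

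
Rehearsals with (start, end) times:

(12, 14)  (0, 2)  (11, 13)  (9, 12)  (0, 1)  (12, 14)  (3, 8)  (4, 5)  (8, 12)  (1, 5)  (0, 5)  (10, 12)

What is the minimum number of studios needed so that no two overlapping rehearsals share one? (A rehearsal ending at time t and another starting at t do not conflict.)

4

starts: [0, 0, 0, 1, 3, 4, 8, 9, 10, 11, 12, 12]
ends:   [1, 2, 5, 5, 5, 8, 12, 12, 12, 13, 14, 14]
s0→1 s0→2 s0→3 e1→2 s1→3 e2→2 s3→3 s4→4  — peak 4.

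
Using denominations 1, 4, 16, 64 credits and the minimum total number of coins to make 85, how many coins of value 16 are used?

1

85 − 1×64→21 − 1×16→5 − 1×4→1 − 1×1→0
Count of 16: 1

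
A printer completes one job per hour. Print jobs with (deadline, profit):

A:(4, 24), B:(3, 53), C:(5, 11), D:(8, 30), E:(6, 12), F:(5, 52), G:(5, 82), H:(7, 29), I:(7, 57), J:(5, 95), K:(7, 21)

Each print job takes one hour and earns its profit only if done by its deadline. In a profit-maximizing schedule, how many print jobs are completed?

By profit: J(d5,95), G(d5,82), I(d7,57), B(d3,53), F(d5,52), D(d8,30), H(d7,29), A(d4,24), K(d7,21), E(d6,12), C(d5,11)
J→slot 5; G→slot 4; I→slot 7; B→slot 3; F→slot 2; D→slot 8; H→slot 6; A→slot 1; K skipped; E skipped; C skipped.
8 of 11 scheduled.

8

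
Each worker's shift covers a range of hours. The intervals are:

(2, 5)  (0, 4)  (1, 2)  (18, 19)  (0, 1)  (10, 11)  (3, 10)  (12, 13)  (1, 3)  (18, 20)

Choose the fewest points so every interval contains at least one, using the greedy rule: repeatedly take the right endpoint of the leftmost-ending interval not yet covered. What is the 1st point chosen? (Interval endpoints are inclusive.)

1

By right end: [0,1]  [1,2]  [1,3]  [0,4]  [2,5]  [3,10]  [10,11]  [12,13]  [18,19]  [18,20]
[0,1] uncovered → point at 1; [2,5] uncovered → point at 5; [10,11] uncovered → point at 11; [12,13] uncovered → point at 13; [18,19] uncovered → point at 19.
Points: 1, 5, 11, 13, 19 (5 total).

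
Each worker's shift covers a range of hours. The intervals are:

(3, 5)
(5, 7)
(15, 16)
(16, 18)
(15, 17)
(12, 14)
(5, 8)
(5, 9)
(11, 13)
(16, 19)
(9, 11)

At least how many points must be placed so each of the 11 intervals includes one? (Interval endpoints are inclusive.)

Sorted: [3,5] [5,7] [5,8] [5,9] [9,11] [11,13] [12,14] [15,16] [15,17] [16,18] [16,19]
{[3,5],[5,7],[5,8],[5,9]} hit by 5; {[9,11],[11,13]} hit by 11; {[12,14]} hit by 14; {[15,16],[15,17],[16,18],[16,19]} hit by 16.
Points: 5, 11, 14, 16 (4 total).

4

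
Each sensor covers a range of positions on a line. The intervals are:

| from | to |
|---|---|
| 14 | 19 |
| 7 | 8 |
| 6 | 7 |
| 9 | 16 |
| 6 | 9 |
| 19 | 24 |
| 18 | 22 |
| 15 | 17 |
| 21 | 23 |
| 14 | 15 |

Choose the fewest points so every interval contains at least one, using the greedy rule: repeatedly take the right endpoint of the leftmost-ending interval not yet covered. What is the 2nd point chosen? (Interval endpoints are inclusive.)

By right end: [6,7]  [7,8]  [6,9]  [14,15]  [9,16]  [15,17]  [14,19]  [18,22]  [21,23]  [19,24]
[6,7] uncovered → point at 7; [14,15] uncovered → point at 15; [18,22] uncovered → point at 22.
Points: 7, 15, 22 (3 total).

15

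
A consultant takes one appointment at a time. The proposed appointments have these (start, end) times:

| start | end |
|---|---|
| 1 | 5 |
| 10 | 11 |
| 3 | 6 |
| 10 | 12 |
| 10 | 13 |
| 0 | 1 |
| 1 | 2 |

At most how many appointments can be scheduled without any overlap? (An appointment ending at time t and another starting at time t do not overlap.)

Order by finish time; keep every interval that doesn't clash with the previous kept one.
By end time: (0,1), (1,2), (1,5), (3,6), (10,11), (10,12), (10,13).
Pick (0,1); next start ≥ 1 → (1,2); next start ≥ 2 → (3,6); next start ≥ 6 → (10,11).
Selected 4 appointments.

4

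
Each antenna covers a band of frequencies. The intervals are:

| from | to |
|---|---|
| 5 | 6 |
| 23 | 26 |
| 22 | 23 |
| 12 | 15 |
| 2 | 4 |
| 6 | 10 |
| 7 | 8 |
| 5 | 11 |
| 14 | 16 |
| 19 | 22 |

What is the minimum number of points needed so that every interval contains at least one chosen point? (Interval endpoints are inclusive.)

6

Sort by right endpoint; whenever an interval is uncovered, place a point at its right end.
Sorted: [2,4] [5,6] [7,8] [6,10] [5,11] [12,15] [14,16] [19,22] [22,23] [23,26]
{[2,4]} hit by 4; {[5,6]} hit by 6; {[7,8],[6,10],[5,11]} hit by 8; {[12,15],[14,16]} hit by 15; {[19,22],[22,23]} hit by 22; {[23,26]} hit by 26.
Points: 4, 6, 8, 15, 22, 26 (6 total).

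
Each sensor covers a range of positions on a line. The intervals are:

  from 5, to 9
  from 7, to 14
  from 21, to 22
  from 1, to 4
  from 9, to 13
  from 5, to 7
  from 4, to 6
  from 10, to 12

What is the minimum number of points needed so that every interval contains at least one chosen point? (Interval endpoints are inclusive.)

Sort by right endpoint; whenever an interval is uncovered, place a point at its right end.
Sorted: [1,4] [4,6] [5,7] [5,9] [10,12] [9,13] [7,14] [21,22]
{[1,4],[4,6]} hit by 4; {[5,7],[5,9]} hit by 7; {[10,12],[9,13],[7,14]} hit by 12; {[21,22]} hit by 22.
Points: 4, 7, 12, 22 (4 total).

4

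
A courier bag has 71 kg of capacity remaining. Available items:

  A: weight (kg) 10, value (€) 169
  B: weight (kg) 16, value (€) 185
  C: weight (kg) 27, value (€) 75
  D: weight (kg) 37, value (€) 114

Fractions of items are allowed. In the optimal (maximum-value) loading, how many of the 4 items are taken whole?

3

Greedy by value/weight ratio, highest first.
Order: A (169/10=16.90) > B (185/16=11.56) > D (114/37=3.08) > C (75/27=2.78)
Fill: take A (10 @ 169) → take B (16 @ 185) → take D (37 @ 114) → take 8/27 of C → 22.22; 71/71 used.
3 item(s) taken whole; one partial (take 8/27 of C).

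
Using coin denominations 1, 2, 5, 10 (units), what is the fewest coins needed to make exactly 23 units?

4

Greedy: take as many of the largest coin as possible, then repeat with the remainder.
23 − 2×10→3 − 1×2→1 − 1×1→0
Total coins = 2 + 1 + 1 = 4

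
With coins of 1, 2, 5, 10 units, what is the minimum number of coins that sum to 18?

4

18 = 1×10 + 1×5 + 1×2 + 1×1
Total coins = 1 + 1 + 1 + 1 = 4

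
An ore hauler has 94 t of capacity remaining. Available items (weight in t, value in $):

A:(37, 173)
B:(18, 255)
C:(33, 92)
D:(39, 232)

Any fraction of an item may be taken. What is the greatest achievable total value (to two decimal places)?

660.00

Ratios (sorted): B 14.17, D 5.95, A 4.68, C 2.79
take B (18 @ 255); take D (39 @ 232); take A (37 @ 173). Capacity used 94/94.
Total value = 660.00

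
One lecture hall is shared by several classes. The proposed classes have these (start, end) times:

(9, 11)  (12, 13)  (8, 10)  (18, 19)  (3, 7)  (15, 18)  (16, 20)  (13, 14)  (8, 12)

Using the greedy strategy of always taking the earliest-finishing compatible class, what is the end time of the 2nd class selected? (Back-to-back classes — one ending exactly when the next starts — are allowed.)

10

Sort by end time and greedily take each interval whose start is ≥ the last chosen end.
Sorted by end: (3,7)  (8,10)  (9,11)  (8,12)  (12,13)  (13,14)  (15,18)  (18,19)  (16,20)
take (3,7); take (8,10); skip (9,11); take (12,13); take (13,14); take (15,18); take (18,19); skip (16,20).
Selected: (3,7) (8,10) (12,13) (13,14) (15,18) (18,19)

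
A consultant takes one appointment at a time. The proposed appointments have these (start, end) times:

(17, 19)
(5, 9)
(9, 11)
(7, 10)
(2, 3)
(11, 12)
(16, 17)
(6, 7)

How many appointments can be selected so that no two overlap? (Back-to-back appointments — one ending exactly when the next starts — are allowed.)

Sort by end time and greedily take each interval whose start is ≥ the last chosen end.
By end time: (2,3), (6,7), (5,9), (7,10), (9,11), (11,12), (16,17), (17,19).
Pick (2,3); next start ≥ 3 → (6,7); next start ≥ 7 → (7,10); next start ≥ 10 → (11,12); next start ≥ 12 → (16,17); next start ≥ 17 → (17,19).
Selected 6 appointments.

6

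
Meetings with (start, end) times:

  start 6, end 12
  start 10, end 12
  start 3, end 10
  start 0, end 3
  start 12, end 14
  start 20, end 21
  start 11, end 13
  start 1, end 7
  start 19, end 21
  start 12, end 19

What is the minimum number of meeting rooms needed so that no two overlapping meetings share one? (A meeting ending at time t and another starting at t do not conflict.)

starts: [0, 1, 3, 6, 10, 11, 12, 12, 19, 20]
ends:   [3, 7, 10, 12, 12, 13, 14, 19, 21, 21]
s0→1 s1→2 e3→1 s3→2 s6→3  — peak 3.

3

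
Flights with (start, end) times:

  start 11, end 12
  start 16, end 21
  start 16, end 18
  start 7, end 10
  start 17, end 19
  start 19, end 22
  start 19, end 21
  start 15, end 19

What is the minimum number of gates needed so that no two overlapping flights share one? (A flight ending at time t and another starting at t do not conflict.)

4

starts: [7, 11, 15, 16, 16, 17, 19, 19]
ends:   [10, 12, 18, 19, 19, 21, 21, 22]
s7→1 e10→0 s11→1 e12→0 s15→1 s16→2 s16→3 s17→4  — peak 4.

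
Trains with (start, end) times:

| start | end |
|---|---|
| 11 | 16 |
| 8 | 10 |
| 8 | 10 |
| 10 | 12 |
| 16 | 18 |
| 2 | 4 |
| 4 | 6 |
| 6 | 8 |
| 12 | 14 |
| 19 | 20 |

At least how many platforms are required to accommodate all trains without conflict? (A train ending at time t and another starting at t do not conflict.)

The answer is the maximum number of intervals overlapping at any instant.
Events (time:±→running): 2:+→1 4:-→0 4:+→1 6:-→0 6:+→1 8:-→0 8:+→1 8:+→2 … peak 2.

2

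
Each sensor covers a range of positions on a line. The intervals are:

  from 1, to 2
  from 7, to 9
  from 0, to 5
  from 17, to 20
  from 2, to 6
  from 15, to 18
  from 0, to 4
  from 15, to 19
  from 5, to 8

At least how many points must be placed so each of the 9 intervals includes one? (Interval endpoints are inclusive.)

3

By right end: [1,2]  [0,4]  [0,5]  [2,6]  [5,8]  [7,9]  [15,18]  [15,19]  [17,20]
[1,2] uncovered → point at 2; [5,8] uncovered → point at 8; [15,18] uncovered → point at 18.
Points: 2, 8, 18 (3 total).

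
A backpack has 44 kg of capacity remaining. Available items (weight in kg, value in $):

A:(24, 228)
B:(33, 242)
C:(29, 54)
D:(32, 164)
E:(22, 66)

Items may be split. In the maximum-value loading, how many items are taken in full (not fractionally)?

1

Ratios (sorted): A 9.50, B 7.33, D 5.12, E 3.00, C 1.86
take A (24 @ 228); take 20/33 of B → 146.67. Capacity used 44/44.
1 item(s) taken whole; one partial (take 20/33 of B).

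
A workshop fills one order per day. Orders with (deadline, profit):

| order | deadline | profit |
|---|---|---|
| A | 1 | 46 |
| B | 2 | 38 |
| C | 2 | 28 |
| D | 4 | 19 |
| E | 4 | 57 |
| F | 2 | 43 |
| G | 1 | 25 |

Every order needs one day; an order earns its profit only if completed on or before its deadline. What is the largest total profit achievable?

Sort by profit descending; place each in the latest free slot ≤ its deadline.
By profit: E(d4,57), A(d1,46), F(d2,43), B(d2,38), C(d2,28), G(d1,25), D(d4,19)
E→slot 4; A→slot 1; F→slot 2; B skipped; C skipped; G skipped; D→slot 3.
Profit = 46 + 43 + 19 + 57 = 165

165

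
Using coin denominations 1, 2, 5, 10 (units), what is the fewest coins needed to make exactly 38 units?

6

Use the largest denomination that fits, subtract, and repeat.
38 = 3×10 + 1×5 + 1×2 + 1×1
Total coins = 3 + 1 + 1 + 1 = 6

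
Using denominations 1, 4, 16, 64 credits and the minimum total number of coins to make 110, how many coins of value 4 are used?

3

110 − 1×64→46 − 2×16→14 − 3×4→2 − 2×1→0
Count of 4: 3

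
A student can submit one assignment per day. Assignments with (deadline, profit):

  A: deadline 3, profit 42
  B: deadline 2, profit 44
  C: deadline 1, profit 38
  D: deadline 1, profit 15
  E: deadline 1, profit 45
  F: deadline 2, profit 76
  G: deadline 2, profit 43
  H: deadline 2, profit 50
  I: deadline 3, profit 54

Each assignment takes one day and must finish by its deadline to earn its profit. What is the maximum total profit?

Take jobs in profit order; each goes to the latest open slot no later than its deadline.
Profit order: F=76 I=54 H=50 E=45 B=44 G=43 A=42 C=38 D=15
Assign: F→slot 2, I→slot 3, H→slot 1, E skipped, B skipped, G skipped, A skipped, C skipped, D skipped.
Slots: [1:H] [2:F] [3:I]
Profit = 50 + 76 + 54 = 180

180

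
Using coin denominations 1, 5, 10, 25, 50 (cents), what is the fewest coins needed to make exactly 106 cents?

4

Use the largest denomination that fits, subtract, and repeat.
106 − 2×50→6 − 1×5→1 − 1×1→0
Total coins = 2 + 1 + 1 = 4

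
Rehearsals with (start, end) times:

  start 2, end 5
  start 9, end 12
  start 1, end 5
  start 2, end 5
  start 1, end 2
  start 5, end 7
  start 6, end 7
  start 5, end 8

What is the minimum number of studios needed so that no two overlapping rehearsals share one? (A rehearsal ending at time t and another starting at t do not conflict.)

3

Events (time:±→running): 1:+→1 1:+→2 2:-→1 2:+→2 2:+→3 … peak 3.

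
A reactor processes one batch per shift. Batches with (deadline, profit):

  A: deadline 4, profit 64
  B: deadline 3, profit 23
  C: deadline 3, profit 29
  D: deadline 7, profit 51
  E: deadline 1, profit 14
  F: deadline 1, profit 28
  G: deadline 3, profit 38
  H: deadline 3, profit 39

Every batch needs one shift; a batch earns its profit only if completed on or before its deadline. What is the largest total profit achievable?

Take jobs in profit order; each goes to the latest open slot no later than its deadline.
By profit: A(d4,64), D(d7,51), H(d3,39), G(d3,38), C(d3,29), F(d1,28), B(d3,23), E(d1,14)
A→slot 4; D→slot 7; H→slot 3; G→slot 2; C→slot 1; F skipped; B skipped; E skipped.
Profit = 29 + 38 + 39 + 64 + 51 = 221

221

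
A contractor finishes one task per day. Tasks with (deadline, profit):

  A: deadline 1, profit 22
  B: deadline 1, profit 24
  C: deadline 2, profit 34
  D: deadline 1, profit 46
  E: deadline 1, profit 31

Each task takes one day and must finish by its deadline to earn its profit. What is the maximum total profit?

80

Profit order: D=46 C=34 E=31 B=24 A=22
Assign: D→slot 1, C→slot 2, E skipped, B skipped, A skipped.
Slots: [1:D] [2:C]
Profit = 46 + 34 = 80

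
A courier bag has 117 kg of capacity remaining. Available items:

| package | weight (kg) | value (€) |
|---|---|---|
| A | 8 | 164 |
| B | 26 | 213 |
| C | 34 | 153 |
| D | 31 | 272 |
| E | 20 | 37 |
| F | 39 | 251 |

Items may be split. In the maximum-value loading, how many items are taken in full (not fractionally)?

4

Greedy by value/weight ratio, highest first.
Order: A (164/8=20.50) > D (272/31=8.77) > B (213/26=8.19) > F (251/39=6.44) > C (153/34=4.50) > E (37/20=1.85)
Fill: take A (8 @ 164) → take D (31 @ 272) → take B (26 @ 213) → take F (39 @ 251) → take 13/34 of C → 58.50; 117/117 used.
4 item(s) taken whole; one partial (take 13/34 of C).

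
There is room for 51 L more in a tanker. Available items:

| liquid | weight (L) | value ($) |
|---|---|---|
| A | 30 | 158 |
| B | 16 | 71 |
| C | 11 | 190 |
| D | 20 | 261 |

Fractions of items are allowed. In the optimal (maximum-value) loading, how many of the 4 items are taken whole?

2

Greedy by value/weight ratio, highest first.
Order: C (190/11=17.27) > D (261/20=13.05) > A (158/30=5.27) > B (71/16=4.44)
Fill: take C (11 @ 190) → take D (20 @ 261) → take 20/30 of A → 105.33; 51/51 used.
2 item(s) taken whole; one partial (take 20/30 of A).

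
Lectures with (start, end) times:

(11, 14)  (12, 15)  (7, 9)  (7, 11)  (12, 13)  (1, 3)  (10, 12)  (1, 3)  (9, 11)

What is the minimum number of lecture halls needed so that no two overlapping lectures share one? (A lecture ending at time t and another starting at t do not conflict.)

3

Count concurrent intervals with a sweep; the peak is the room count.
starts: [1, 1, 7, 7, 9, 10, 11, 12, 12]
ends:   [3, 3, 9, 11, 11, 12, 13, 14, 15]
s1→1 s1→2 e3→1 e3→0 s7→1 s7→2 e9→1 s9→2 s10→3  — peak 3.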